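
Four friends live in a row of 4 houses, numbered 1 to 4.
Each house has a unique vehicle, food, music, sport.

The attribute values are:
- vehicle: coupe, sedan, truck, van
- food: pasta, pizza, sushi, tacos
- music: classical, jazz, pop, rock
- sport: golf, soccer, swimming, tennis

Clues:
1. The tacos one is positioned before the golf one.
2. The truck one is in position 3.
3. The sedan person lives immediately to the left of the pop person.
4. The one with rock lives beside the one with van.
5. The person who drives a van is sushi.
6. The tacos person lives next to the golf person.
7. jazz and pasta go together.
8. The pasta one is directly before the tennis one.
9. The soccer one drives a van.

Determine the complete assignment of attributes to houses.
Solution:

House | Vehicle | Food | Music | Sport
--------------------------------------
  1   | sedan | pasta | jazz | swimming
  2   | coupe | tacos | pop | tennis
  3   | truck | pizza | rock | golf
  4   | van | sushi | classical | soccer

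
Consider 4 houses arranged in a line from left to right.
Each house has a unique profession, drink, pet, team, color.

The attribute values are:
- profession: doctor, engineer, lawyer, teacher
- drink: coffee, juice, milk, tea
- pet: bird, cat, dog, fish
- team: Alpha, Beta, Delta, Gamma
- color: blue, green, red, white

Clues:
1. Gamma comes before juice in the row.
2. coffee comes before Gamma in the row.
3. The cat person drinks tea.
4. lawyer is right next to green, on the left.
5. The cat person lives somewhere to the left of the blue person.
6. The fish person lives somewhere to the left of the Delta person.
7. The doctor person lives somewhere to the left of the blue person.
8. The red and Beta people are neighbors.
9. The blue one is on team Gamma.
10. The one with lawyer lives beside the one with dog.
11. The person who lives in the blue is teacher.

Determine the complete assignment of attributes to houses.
Solution:

House | Profession | Drink | Pet | Team | Color
-----------------------------------------------
  1   | lawyer | tea | cat | Alpha | red
  2   | doctor | coffee | dog | Beta | green
  3   | teacher | milk | fish | Gamma | blue
  4   | engineer | juice | bird | Delta | white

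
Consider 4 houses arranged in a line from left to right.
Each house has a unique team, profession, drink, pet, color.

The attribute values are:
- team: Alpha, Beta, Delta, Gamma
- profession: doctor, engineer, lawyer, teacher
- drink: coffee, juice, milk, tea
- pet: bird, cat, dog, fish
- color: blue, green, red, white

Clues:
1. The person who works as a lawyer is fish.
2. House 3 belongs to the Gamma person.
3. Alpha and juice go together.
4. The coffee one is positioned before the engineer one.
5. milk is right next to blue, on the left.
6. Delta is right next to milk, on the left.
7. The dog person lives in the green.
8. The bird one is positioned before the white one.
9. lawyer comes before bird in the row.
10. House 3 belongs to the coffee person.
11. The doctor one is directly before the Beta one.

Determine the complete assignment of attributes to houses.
Solution:

House | Team | Profession | Drink | Pet | Color
-----------------------------------------------
  1   | Delta | doctor | tea | dog | green
  2   | Beta | lawyer | milk | fish | red
  3   | Gamma | teacher | coffee | bird | blue
  4   | Alpha | engineer | juice | cat | white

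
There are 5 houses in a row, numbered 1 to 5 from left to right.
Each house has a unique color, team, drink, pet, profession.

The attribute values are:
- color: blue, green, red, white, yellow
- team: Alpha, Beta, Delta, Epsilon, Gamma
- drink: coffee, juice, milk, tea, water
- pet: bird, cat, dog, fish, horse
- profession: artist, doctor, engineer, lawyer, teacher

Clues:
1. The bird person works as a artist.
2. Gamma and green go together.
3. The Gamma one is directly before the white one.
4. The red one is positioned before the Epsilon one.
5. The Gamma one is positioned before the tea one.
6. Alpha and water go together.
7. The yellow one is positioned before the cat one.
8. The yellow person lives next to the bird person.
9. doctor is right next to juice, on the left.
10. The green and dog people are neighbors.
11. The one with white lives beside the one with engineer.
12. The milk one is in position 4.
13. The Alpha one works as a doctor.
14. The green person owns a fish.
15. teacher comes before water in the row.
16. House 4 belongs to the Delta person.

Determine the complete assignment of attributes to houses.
Solution:

House | Color | Team | Drink | Pet | Profession
-----------------------------------------------
  1   | green | Gamma | coffee | fish | teacher
  2   | white | Alpha | water | dog | doctor
  3   | yellow | Beta | juice | horse | engineer
  4   | red | Delta | milk | bird | artist
  5   | blue | Epsilon | tea | cat | lawyer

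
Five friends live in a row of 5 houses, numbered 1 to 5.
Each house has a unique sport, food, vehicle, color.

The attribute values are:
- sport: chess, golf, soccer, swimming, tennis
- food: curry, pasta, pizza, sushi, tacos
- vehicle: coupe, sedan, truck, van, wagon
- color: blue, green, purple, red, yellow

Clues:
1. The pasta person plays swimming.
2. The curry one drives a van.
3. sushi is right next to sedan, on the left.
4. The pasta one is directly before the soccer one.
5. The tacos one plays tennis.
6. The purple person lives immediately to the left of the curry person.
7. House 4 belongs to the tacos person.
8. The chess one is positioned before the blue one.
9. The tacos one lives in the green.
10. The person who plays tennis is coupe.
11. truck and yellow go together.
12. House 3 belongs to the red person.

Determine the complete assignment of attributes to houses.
Solution:

House | Sport | Food | Vehicle | Color
--------------------------------------
  1   | chess | sushi | truck | yellow
  2   | swimming | pasta | sedan | purple
  3   | soccer | curry | van | red
  4   | tennis | tacos | coupe | green
  5   | golf | pizza | wagon | blue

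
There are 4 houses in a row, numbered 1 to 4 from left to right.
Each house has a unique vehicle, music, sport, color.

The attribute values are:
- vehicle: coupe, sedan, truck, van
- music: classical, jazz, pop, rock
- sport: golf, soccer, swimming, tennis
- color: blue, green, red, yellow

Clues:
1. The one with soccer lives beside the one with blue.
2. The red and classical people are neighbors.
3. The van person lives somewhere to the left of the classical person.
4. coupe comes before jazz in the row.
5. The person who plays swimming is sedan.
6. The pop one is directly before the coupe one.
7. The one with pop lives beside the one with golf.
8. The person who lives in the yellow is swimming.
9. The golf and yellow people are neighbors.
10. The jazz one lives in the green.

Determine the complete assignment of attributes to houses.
Solution:

House | Vehicle | Music | Sport | Color
---------------------------------------
  1   | van | pop | soccer | red
  2   | coupe | classical | golf | blue
  3   | sedan | rock | swimming | yellow
  4   | truck | jazz | tennis | green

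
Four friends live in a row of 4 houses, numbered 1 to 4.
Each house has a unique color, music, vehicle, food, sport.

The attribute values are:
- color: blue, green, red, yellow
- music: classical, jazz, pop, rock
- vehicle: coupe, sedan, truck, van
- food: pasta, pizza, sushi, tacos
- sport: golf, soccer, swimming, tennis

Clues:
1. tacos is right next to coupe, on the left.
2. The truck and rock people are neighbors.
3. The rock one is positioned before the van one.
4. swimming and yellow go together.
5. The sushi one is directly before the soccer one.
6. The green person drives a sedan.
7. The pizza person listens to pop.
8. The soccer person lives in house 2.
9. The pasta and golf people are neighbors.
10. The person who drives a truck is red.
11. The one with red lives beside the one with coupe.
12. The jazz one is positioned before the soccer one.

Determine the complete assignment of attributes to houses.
Solution:

House | Color | Music | Vehicle | Food | Sport
----------------------------------------------
  1   | green | jazz | sedan | sushi | tennis
  2   | red | classical | truck | tacos | soccer
  3   | yellow | rock | coupe | pasta | swimming
  4   | blue | pop | van | pizza | golf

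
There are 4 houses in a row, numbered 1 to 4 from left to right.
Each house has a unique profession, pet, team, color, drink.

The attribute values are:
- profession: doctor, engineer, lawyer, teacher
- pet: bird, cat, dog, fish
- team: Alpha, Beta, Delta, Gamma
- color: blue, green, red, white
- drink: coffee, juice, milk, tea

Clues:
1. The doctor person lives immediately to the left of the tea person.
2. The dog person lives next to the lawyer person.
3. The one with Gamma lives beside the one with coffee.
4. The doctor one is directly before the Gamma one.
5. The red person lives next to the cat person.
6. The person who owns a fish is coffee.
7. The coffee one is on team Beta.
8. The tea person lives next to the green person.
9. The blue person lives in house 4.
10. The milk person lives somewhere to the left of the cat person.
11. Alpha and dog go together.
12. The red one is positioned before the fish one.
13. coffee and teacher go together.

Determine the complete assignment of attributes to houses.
Solution:

House | Profession | Pet | Team | Color | Drink
-----------------------------------------------
  1   | doctor | dog | Alpha | red | milk
  2   | lawyer | cat | Gamma | white | tea
  3   | teacher | fish | Beta | green | coffee
  4   | engineer | bird | Delta | blue | juice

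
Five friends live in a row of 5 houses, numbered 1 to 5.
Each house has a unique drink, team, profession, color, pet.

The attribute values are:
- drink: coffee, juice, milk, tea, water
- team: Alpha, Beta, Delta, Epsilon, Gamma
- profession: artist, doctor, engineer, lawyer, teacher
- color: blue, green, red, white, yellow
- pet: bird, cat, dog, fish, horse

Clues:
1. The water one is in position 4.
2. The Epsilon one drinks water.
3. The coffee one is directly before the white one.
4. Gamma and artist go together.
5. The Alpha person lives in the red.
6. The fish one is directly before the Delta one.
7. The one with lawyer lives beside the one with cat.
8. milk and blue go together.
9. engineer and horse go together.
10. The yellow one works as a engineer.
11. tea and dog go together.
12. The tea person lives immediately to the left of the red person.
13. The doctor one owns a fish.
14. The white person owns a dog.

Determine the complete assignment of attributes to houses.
Solution:

House | Drink | Team | Profession | Color | Pet
-----------------------------------------------
  1   | coffee | Beta | doctor | green | fish
  2   | tea | Delta | lawyer | white | dog
  3   | juice | Alpha | teacher | red | cat
  4   | water | Epsilon | engineer | yellow | horse
  5   | milk | Gamma | artist | blue | bird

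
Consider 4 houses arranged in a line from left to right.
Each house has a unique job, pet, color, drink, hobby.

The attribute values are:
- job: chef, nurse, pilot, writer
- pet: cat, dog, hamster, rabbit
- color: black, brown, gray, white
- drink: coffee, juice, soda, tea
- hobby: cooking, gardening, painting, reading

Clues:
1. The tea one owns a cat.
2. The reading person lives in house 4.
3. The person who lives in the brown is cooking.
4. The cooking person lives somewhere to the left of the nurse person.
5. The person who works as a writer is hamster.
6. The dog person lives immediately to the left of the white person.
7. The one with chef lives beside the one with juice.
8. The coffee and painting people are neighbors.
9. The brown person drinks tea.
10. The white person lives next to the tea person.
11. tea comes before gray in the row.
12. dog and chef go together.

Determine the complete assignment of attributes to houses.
Solution:

House | Job | Pet | Color | Drink | Hobby
-----------------------------------------
  1   | chef | dog | black | coffee | gardening
  2   | writer | hamster | white | juice | painting
  3   | pilot | cat | brown | tea | cooking
  4   | nurse | rabbit | gray | soda | reading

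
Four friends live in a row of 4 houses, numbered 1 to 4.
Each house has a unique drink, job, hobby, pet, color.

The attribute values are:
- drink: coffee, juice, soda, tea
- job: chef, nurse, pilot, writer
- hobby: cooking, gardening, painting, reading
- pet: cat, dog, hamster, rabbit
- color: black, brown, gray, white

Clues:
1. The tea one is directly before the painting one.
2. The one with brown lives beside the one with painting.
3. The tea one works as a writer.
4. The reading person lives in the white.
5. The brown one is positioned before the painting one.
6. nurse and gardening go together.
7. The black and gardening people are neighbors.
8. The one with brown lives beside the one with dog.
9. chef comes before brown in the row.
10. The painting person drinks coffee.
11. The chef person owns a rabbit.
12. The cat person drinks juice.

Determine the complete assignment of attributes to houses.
Solution:

House | Drink | Job | Hobby | Pet | Color
-----------------------------------------
  1   | soda | chef | reading | rabbit | white
  2   | tea | writer | cooking | hamster | brown
  3   | coffee | pilot | painting | dog | black
  4   | juice | nurse | gardening | cat | gray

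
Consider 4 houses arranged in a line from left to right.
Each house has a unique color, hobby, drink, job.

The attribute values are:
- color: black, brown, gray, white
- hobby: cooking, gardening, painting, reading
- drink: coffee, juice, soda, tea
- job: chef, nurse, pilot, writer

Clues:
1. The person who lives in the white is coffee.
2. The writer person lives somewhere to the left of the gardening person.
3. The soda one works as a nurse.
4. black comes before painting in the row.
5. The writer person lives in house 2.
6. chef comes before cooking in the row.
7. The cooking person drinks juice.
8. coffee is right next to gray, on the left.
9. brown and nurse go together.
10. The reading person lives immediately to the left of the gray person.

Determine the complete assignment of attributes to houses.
Solution:

House | Color | Hobby | Drink | Job
-----------------------------------
  1   | white | reading | coffee | chef
  2   | gray | cooking | juice | writer
  3   | black | gardening | tea | pilot
  4   | brown | painting | soda | nurse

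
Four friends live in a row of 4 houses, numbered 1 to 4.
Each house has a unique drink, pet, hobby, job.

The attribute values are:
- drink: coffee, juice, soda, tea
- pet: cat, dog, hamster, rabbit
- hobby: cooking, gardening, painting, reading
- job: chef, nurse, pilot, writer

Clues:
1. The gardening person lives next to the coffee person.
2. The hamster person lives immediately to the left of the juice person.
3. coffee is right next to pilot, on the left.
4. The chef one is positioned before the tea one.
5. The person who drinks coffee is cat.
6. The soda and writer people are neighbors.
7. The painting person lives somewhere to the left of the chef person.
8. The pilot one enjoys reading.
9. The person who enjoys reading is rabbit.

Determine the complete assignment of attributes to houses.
Solution:

House | Drink | Pet | Hobby | Job
---------------------------------
  1   | soda | hamster | painting | nurse
  2   | juice | dog | gardening | writer
  3   | coffee | cat | cooking | chef
  4   | tea | rabbit | reading | pilot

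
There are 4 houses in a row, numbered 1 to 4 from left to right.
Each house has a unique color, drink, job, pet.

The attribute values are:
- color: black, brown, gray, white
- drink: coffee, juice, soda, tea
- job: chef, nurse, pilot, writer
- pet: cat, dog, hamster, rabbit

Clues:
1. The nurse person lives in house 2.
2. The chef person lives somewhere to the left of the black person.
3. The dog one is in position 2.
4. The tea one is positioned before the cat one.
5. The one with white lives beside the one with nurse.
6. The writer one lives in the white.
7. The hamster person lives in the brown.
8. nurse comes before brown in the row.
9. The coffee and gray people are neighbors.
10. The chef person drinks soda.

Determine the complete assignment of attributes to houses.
Solution:

House | Color | Drink | Job | Pet
---------------------------------
  1   | white | coffee | writer | rabbit
  2   | gray | tea | nurse | dog
  3   | brown | soda | chef | hamster
  4   | black | juice | pilot | cat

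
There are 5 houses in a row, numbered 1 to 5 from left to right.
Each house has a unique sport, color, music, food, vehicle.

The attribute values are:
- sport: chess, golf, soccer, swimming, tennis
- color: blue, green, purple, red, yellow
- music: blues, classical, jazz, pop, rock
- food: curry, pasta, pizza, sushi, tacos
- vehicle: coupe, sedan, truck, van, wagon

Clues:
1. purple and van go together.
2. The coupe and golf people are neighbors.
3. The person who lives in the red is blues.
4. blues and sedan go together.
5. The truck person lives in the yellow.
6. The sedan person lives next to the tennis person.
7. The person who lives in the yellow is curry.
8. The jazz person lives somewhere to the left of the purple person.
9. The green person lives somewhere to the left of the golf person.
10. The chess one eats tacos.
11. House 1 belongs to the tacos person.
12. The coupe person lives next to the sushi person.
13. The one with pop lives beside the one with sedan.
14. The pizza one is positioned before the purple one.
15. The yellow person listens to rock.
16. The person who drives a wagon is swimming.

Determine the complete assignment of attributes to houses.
Solution:

House | Sport | Color | Music | Food | Vehicle
----------------------------------------------
  1   | chess | green | pop | tacos | coupe
  2   | golf | red | blues | sushi | sedan
  3   | tennis | yellow | rock | curry | truck
  4   | swimming | blue | jazz | pizza | wagon
  5   | soccer | purple | classical | pasta | van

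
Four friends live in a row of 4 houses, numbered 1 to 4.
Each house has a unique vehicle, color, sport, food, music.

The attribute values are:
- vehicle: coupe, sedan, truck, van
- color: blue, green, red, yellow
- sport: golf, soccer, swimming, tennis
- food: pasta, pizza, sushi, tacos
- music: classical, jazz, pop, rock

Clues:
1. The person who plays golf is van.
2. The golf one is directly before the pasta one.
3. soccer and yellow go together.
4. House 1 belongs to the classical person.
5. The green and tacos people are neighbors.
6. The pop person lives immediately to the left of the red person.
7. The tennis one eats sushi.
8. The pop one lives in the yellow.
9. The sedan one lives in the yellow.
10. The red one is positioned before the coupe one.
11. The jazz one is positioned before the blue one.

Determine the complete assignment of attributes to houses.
Solution:

House | Vehicle | Color | Sport | Food | Music
----------------------------------------------
  1   | truck | green | tennis | sushi | classical
  2   | sedan | yellow | soccer | tacos | pop
  3   | van | red | golf | pizza | jazz
  4   | coupe | blue | swimming | pasta | rock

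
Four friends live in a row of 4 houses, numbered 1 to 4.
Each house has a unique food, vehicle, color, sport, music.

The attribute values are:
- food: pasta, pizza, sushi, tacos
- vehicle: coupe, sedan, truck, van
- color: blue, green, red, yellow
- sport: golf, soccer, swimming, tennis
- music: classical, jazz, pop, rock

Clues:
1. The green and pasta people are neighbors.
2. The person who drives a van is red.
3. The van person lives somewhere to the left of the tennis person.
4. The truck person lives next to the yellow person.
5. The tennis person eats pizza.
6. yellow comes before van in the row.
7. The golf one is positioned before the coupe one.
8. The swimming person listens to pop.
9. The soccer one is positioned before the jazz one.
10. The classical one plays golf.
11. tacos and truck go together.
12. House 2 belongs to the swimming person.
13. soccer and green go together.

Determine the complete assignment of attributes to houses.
Solution:

House | Food | Vehicle | Color | Sport | Music
----------------------------------------------
  1   | tacos | truck | green | soccer | rock
  2   | pasta | sedan | yellow | swimming | pop
  3   | sushi | van | red | golf | classical
  4   | pizza | coupe | blue | tennis | jazz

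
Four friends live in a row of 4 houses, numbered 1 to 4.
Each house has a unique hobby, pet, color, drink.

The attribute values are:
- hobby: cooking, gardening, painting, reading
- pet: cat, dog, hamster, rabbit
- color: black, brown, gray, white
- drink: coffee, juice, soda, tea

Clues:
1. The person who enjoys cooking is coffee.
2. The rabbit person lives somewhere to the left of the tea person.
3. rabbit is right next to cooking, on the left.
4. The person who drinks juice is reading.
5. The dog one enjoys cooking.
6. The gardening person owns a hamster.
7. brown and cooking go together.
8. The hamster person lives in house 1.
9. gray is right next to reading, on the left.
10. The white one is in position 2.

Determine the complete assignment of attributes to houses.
Solution:

House | Hobby | Pet | Color | Drink
-----------------------------------
  1   | gardening | hamster | gray | soda
  2   | reading | rabbit | white | juice
  3   | cooking | dog | brown | coffee
  4   | painting | cat | black | tea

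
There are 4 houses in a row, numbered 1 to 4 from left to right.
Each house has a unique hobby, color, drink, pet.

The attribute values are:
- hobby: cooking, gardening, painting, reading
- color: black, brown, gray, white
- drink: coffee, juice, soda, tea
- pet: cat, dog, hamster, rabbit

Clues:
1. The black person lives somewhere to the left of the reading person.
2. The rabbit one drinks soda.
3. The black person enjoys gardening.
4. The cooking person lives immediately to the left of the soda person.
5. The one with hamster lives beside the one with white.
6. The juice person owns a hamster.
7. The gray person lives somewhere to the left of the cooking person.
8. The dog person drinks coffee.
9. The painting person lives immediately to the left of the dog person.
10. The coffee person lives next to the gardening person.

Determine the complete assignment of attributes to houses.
Solution:

House | Hobby | Color | Drink | Pet
-----------------------------------
  1   | painting | gray | juice | hamster
  2   | cooking | white | coffee | dog
  3   | gardening | black | soda | rabbit
  4   | reading | brown | tea | cat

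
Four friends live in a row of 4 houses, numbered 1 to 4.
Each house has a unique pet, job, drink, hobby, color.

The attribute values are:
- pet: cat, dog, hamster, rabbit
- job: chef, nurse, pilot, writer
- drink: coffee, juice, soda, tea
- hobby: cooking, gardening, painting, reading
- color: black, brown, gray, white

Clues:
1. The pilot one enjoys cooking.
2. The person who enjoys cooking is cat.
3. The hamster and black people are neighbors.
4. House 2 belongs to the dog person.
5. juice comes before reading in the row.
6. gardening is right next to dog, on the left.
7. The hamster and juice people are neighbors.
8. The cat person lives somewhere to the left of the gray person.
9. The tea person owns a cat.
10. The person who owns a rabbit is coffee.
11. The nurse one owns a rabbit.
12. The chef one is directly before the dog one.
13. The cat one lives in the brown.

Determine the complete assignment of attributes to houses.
Solution:

House | Pet | Job | Drink | Hobby | Color
-----------------------------------------
  1   | hamster | chef | soda | gardening | white
  2   | dog | writer | juice | painting | black
  3   | cat | pilot | tea | cooking | brown
  4   | rabbit | nurse | coffee | reading | gray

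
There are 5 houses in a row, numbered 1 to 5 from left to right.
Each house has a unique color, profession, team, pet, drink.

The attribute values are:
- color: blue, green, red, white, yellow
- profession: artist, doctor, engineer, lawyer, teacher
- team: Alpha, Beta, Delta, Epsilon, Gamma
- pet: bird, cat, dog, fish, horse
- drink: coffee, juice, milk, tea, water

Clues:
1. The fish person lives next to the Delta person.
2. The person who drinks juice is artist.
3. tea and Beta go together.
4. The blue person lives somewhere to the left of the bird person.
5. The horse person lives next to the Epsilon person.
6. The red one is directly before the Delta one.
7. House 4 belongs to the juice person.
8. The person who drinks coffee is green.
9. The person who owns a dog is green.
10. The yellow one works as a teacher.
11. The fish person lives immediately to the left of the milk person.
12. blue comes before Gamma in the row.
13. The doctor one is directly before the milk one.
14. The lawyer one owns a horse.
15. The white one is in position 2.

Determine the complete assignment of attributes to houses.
Solution:

House | Color | Profession | Team | Pet | Drink
-----------------------------------------------
  1   | red | doctor | Beta | fish | tea
  2   | white | lawyer | Delta | horse | milk
  3   | green | engineer | Epsilon | dog | coffee
  4   | blue | artist | Alpha | cat | juice
  5   | yellow | teacher | Gamma | bird | water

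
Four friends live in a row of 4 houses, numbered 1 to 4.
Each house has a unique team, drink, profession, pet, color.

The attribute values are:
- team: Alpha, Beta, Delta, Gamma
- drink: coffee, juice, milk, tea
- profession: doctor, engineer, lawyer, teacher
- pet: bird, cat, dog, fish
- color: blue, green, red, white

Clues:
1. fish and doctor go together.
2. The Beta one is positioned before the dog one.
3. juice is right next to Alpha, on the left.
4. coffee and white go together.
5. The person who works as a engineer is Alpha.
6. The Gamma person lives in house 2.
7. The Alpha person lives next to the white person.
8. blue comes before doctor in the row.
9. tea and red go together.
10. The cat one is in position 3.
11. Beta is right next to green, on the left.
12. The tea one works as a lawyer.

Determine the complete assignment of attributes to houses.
Solution:

House | Team | Drink | Profession | Pet | Color
-----------------------------------------------
  1   | Beta | tea | lawyer | bird | red
  2   | Gamma | juice | teacher | dog | green
  3   | Alpha | milk | engineer | cat | blue
  4   | Delta | coffee | doctor | fish | white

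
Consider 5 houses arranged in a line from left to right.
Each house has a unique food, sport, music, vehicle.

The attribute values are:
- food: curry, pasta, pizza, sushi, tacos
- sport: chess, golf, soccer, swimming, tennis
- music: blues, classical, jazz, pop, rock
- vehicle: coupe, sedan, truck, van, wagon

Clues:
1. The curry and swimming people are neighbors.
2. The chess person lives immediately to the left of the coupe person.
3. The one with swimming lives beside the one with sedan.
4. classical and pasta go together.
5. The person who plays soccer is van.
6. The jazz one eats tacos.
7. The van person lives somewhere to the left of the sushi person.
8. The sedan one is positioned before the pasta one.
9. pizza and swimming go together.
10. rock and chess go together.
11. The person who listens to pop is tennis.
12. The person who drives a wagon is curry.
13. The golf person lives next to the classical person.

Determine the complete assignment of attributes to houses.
Solution:

House | Food | Sport | Music | Vehicle
--------------------------------------
  1   | curry | chess | rock | wagon
  2   | pizza | swimming | blues | coupe
  3   | tacos | golf | jazz | sedan
  4   | pasta | soccer | classical | van
  5   | sushi | tennis | pop | truck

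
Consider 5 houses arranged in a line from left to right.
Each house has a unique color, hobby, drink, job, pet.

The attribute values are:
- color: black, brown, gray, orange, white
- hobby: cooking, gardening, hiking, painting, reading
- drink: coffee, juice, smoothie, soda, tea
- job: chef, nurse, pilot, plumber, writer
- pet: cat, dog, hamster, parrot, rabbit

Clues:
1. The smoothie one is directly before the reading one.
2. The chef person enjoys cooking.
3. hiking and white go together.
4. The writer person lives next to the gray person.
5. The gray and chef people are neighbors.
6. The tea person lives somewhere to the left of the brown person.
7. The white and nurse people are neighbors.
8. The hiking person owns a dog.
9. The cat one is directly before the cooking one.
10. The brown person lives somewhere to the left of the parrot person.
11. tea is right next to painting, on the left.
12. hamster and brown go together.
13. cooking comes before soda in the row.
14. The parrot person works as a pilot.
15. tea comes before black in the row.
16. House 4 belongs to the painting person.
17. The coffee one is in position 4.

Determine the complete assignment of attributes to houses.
Solution:

House | Color | Hobby | Drink | Job | Pet
-----------------------------------------
  1   | white | hiking | smoothie | writer | dog
  2   | gray | reading | juice | nurse | cat
  3   | orange | cooking | tea | chef | rabbit
  4   | brown | painting | coffee | plumber | hamster
  5   | black | gardening | soda | pilot | parrot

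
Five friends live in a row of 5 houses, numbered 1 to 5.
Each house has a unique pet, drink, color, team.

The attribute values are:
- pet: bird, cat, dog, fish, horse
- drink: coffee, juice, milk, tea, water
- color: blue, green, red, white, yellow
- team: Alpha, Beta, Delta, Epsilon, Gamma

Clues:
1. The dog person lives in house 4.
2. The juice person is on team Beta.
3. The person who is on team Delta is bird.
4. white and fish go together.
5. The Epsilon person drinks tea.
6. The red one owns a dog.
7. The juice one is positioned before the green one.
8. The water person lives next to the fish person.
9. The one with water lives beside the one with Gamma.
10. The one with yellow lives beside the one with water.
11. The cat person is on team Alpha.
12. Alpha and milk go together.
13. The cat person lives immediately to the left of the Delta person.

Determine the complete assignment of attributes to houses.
Solution:

House | Pet | Drink | Color | Team
----------------------------------
  1   | cat | milk | yellow | Alpha
  2   | bird | water | blue | Delta
  3   | fish | coffee | white | Gamma
  4   | dog | juice | red | Beta
  5   | horse | tea | green | Epsilon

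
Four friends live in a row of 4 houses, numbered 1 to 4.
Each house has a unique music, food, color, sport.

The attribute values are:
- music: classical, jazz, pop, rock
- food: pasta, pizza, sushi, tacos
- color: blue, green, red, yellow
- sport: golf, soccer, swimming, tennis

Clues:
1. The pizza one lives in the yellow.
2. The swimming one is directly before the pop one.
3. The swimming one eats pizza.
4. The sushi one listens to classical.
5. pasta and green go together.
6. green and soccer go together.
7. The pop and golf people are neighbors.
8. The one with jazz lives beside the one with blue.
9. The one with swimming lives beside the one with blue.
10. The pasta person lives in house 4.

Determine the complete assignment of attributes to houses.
Solution:

House | Music | Food | Color | Sport
------------------------------------
  1   | jazz | pizza | yellow | swimming
  2   | pop | tacos | blue | tennis
  3   | classical | sushi | red | golf
  4   | rock | pasta | green | soccer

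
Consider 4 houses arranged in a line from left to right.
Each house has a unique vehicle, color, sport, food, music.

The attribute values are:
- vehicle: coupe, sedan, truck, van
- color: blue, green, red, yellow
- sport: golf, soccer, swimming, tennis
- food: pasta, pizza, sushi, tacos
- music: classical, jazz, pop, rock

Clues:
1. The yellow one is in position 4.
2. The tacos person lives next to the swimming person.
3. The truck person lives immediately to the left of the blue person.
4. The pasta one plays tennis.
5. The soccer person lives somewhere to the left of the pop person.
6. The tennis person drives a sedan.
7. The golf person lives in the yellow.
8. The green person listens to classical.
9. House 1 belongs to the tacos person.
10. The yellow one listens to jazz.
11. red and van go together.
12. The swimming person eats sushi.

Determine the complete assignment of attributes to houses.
Solution:

House | Vehicle | Color | Sport | Food | Music
----------------------------------------------
  1   | van | red | soccer | tacos | rock
  2   | truck | green | swimming | sushi | classical
  3   | sedan | blue | tennis | pasta | pop
  4   | coupe | yellow | golf | pizza | jazz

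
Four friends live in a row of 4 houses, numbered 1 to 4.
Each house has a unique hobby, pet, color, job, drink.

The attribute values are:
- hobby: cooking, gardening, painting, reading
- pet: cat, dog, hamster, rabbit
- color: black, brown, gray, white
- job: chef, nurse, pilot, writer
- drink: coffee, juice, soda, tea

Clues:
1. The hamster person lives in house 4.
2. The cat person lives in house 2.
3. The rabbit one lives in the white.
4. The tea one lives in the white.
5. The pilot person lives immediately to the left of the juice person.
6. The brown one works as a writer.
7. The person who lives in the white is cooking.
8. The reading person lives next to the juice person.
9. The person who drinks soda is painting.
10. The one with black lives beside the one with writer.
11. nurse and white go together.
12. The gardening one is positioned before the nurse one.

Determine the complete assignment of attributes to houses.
Solution:

House | Hobby | Pet | Color | Job | Drink
-----------------------------------------
  1   | reading | dog | black | pilot | coffee
  2   | gardening | cat | brown | writer | juice
  3   | cooking | rabbit | white | nurse | tea
  4   | painting | hamster | gray | chef | soda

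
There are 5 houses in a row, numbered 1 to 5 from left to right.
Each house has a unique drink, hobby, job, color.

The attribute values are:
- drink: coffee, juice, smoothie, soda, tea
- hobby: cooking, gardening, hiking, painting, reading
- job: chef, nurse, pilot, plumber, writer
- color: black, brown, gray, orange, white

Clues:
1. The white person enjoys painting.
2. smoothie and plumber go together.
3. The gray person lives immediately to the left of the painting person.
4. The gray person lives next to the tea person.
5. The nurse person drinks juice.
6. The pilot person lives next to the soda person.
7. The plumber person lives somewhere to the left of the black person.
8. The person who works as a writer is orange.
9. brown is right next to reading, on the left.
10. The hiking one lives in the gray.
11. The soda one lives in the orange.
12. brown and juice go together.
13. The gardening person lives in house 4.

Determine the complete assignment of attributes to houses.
Solution:

House | Drink | Hobby | Job | Color
-----------------------------------
  1   | smoothie | hiking | plumber | gray
  2   | tea | painting | pilot | white
  3   | soda | cooking | writer | orange
  4   | juice | gardening | nurse | brown
  5   | coffee | reading | chef | black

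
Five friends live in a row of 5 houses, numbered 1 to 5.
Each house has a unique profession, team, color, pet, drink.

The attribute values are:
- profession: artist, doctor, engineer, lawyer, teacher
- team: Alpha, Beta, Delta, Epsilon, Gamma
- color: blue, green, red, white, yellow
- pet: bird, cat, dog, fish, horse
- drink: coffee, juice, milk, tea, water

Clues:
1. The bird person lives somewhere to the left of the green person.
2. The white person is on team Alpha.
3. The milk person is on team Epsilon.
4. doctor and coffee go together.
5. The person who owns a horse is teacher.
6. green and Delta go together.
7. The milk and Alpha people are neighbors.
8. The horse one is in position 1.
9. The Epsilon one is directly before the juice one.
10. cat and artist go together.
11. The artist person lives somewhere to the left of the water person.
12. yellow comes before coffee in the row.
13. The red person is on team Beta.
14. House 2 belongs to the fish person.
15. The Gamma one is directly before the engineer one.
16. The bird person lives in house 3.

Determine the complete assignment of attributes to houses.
Solution:

House | Profession | Team | Color | Pet | Drink
-----------------------------------------------
  1   | teacher | Epsilon | yellow | horse | milk
  2   | lawyer | Alpha | white | fish | juice
  3   | doctor | Beta | red | bird | coffee
  4   | artist | Gamma | blue | cat | tea
  5   | engineer | Delta | green | dog | water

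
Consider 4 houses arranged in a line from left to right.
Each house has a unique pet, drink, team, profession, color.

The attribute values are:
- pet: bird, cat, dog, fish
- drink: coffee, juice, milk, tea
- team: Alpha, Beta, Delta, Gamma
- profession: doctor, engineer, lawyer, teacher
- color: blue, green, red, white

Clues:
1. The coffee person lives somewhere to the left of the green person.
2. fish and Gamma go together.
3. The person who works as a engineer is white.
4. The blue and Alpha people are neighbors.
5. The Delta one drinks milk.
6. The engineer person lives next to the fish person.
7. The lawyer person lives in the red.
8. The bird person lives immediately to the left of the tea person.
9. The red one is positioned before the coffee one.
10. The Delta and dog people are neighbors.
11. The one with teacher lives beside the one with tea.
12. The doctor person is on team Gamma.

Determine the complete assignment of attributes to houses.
Solution:

House | Pet | Drink | Team | Profession | Color
-----------------------------------------------
  1   | bird | milk | Delta | teacher | blue
  2   | dog | tea | Alpha | lawyer | red
  3   | cat | coffee | Beta | engineer | white
  4   | fish | juice | Gamma | doctor | green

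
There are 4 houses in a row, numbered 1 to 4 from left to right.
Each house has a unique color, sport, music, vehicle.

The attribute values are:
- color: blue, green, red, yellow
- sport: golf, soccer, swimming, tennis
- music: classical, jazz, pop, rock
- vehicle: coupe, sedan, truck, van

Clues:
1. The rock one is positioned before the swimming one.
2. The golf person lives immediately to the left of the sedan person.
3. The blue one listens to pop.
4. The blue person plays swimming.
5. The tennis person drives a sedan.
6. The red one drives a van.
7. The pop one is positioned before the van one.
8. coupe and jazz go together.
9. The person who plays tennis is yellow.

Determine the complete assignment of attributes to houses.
Solution:

House | Color | Sport | Music | Vehicle
---------------------------------------
  1   | green | golf | jazz | coupe
  2   | yellow | tennis | rock | sedan
  3   | blue | swimming | pop | truck
  4   | red | soccer | classical | van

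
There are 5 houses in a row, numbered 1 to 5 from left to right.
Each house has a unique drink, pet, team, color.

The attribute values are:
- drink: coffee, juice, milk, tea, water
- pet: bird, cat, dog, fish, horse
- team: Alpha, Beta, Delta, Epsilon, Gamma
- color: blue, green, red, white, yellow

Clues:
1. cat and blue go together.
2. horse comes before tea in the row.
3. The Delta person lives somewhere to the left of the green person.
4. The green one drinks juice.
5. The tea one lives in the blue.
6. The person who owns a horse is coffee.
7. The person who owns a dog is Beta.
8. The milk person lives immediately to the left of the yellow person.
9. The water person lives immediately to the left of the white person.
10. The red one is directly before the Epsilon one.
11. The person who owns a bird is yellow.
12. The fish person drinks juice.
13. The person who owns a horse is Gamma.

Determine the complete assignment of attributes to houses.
Solution:

House | Drink | Pet | Team | Color
----------------------------------
  1   | milk | dog | Beta | red
  2   | water | bird | Epsilon | yellow
  3   | coffee | horse | Gamma | white
  4   | tea | cat | Delta | blue
  5   | juice | fish | Alpha | green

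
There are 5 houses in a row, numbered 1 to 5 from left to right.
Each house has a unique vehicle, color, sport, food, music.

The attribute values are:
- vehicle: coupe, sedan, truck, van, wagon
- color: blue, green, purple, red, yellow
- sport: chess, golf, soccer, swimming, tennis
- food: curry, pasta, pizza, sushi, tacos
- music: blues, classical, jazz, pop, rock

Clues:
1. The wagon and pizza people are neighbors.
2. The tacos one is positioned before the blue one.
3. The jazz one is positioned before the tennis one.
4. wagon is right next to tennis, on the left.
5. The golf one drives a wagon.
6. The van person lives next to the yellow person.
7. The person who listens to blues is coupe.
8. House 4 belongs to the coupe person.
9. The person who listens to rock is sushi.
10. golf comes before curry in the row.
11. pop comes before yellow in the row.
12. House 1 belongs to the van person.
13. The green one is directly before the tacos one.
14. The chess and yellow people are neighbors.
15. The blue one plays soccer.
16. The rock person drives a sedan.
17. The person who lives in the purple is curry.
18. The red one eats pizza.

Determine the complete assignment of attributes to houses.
Solution:

House | Vehicle | Color | Sport | Food | Music
----------------------------------------------
  1   | van | green | chess | pasta | pop
  2   | wagon | yellow | golf | tacos | jazz
  3   | truck | red | tennis | pizza | classical
  4   | coupe | purple | swimming | curry | blues
  5   | sedan | blue | soccer | sushi | rock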